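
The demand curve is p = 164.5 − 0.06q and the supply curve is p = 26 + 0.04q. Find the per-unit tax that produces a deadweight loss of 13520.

Competitive equilibrium: 164.5 − 0.06q = 26 + 0.04q → q* = 1385, p* = 81.4.
A tax t gives Δq = t/0.1 and wedge t, so DWL = t²/0.2.
t²/0.2 = 13520 → t² = 2704 → t = 52.

52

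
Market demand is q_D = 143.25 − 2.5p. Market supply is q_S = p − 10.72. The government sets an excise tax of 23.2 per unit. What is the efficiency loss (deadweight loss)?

In inverse form: demand p = 57.3 − 0.4q, supply p = 10.72 + q.
Competitive equilibrium: 57.3 − 0.4q = 10.72 + q → q* = 33.2714, p* = 43.9914.
With the tax, the buyer price exceeds the seller price by 23.2: (57.3 − 0.4q) − (10.72 + q) = 23.2 → q' = 16.7.
Δq = 33.2714 − 16.7 = 16.5714; the wedge equals the tax, 23.2.
Deadweight loss = ½ × 16.5714 × 23.2 = 192.23.

192.23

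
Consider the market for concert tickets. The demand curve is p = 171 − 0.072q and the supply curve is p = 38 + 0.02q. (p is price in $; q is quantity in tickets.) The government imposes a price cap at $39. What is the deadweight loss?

Competitive equilibrium: 171 − 0.072q = 38 + 0.02q → q* = 1445.6522, p* = 66.913.
At the ceiling p = 39, quantity supplied = (39 − 38)/0.02 = 50.
Willingness to pay at q' = 50: 171 − 0.072·50 = 167.4.
Δq = 1445.6522 − 50 = 1395.6522; wedge = 167.4 − 39 = 128.4.
DWL = ½ × 1395.6522 × 128.4 = $89600.87.

$89600.87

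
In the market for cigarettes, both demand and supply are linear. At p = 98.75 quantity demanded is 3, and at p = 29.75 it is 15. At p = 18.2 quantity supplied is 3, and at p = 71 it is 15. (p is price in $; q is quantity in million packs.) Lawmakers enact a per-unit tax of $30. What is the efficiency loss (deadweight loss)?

$44.33 million

Demand slope = (29.75 − 98.75)/(15 − 3) = −5.75, so p = 116 − 5.75q.
Supply slope = (71 − 18.2)/(15 − 3) = 4.4, so p = 5 + 4.4q.
Competitive equilibrium: 116 − 5.75q = 5 + 4.4q → q* = 10.93596, p* = 53.11823.
With the tax, the buyer price exceeds the seller price by 30: (116 − 5.75q) − (5 + 4.4q) = 30 → q' = 7.9803.
Δq = 10.93596 − 7.9803 = 2.95566; the wedge equals the tax, 30.
The triangle = ½ × 2.95566 × 30 = $44.33 million.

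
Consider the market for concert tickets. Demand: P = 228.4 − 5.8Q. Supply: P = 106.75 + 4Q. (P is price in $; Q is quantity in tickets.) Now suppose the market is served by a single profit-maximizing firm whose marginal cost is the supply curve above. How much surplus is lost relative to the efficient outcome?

$104.37

Competitive equilibrium: 228.4 − 5.8Q = 106.75 + 4Q → Q* = 12.4133, P* = 156.4031.
Marginal revenue: MR = 228.4 − 11.6Q. Set MR = MC: 228.4 − 11.6Q = 106.75 + 4Q → Q_m = 7.7981.
Price P_m = 228.4 − 5.8·7.7981 = 183.171; MC(Q_m) = 106.75 + 4·7.7981 = 137.9424.
Competitive Q* = 12.4133, so ΔQ = 4.6152; wedge = 183.171 − 137.9424 = 45.2286.
The triangle = ½ × 4.6152 × 45.2286 = $104.37.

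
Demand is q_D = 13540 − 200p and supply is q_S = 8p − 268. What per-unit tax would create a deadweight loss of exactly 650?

In inverse form: demand p = 67.7 − 0.005q, supply p = 33.5 + 0.125q.
Competitive equilibrium: 67.7 − 0.005q = 33.5 + 0.125q → q* = 263.0769, p* = 66.3846.
A tax t gives Δq = t/0.13 and wedge t, so DWL = t²/0.26.
t²/0.26 = 650 → t² = 169 → t = 13.

13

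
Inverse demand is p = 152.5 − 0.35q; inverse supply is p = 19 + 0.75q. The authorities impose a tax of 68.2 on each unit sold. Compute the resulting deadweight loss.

2114.20

Competitive equilibrium: 152.5 − 0.35q = 19 + 0.75q → q* = 121.3636, p* = 110.0227.
With the tax, the buyer price exceeds the seller price by 68.2: (152.5 − 0.35q) − (19 + 0.75q) = 68.2 → q' = 59.3636.
Δq = 121.3636 − 59.3636 = 62; the wedge equals the tax, 68.2.
Welfare loss = ½ × 62 × 68.2 = 2114.20.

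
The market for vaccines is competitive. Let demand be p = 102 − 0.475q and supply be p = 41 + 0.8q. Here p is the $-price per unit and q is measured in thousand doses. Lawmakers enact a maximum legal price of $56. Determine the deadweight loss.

$539.59 thousand

Competitive equilibrium: 102 − 0.475q = 41 + 0.8q → q* = 47.8431, p* = 79.2745.
At the ceiling p = 56, quantity supplied = (56 − 41)/0.8 = 18.75.
Willingness to pay at q' = 18.75: 102 − 0.475·18.75 = 93.0938.
Δq = 47.8431 − 18.75 = 29.0931; wedge = 93.0938 − 56 = 37.0938.
The triangle = ½ × 29.0931 × 37.0938 = $539.59 thousand.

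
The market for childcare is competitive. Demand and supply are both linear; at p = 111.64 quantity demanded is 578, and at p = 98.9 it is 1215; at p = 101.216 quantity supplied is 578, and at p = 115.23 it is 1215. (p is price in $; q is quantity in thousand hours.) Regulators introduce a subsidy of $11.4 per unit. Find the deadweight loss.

Demand slope = (98.9 − 111.64)/(1215 − 578) = −0.02, so p = 123.2 − 0.02q.
Supply slope = (115.23 − 101.216)/(1215 − 578) = 0.022, so p = 88.5 + 0.022q.
Competitive equilibrium: 123.2 − 0.02q = 88.5 + 0.022q → q* = 826.1905, p* = 106.6762.
The subsidy lowers effective supply by 11.4: p = 77.1 + 0.022q.
New quantity: 123.2 − 0.02q = 77.1 + 0.022q → q' = 1097.619.
Overproduction Δq = 1097.619 − 826.1905 = 271.4285; wedge = subsidy = 11.4.
Welfare loss = ½ × 271.4285 × 11.4 = $1547.14 thousand.

$1547.14 thousand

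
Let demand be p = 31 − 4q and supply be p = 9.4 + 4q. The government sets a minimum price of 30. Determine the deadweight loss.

Competitive equilibrium: 31 − 4q = 9.4 + 4q → q* = 2.7, p* = 20.2.
At the floor p = 30, quantity demanded = (31 − 30)/4 = 0.25.
Sellers' marginal cost at q' = 0.25: 9.4 + 4·0.25 = 10.4.
Δq = 2.7 − 0.25 = 2.45; wedge = 30 − 10.4 = 19.6.
Deadweight loss = ½ × 2.45 × 19.6 = 24.01.

24.01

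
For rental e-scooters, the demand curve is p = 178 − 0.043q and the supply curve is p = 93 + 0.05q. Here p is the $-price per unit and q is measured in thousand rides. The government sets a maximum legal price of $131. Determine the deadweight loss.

$1102.49 thousand

Competitive equilibrium: 178 − 0.043q = 93 + 0.05q → q* = 913.9785, p* = 138.6989.
At the ceiling p = 131, quantity supplied = (131 − 93)/0.05 = 760.
Willingness to pay at q' = 760: 178 − 0.043·760 = 145.32.
Δq = 913.9785 − 760 = 153.9785; wedge = 145.32 − 131 = 14.32.
Deadweight loss = ½ × 153.9785 × 14.32 = $1102.49 thousand.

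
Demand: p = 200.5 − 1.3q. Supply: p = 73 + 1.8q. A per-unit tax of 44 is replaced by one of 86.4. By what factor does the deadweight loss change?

3.856

Competitive equilibrium: 200.5 − 1.3q = 73 + 1.8q → q* = 41.129, p* = 147.0323.
For a per-unit tax t: Δq = t/3.1, so DWL = ½·t·(t/3.1) = t²/6.2.
At t = 44: DWL = 312.258. At t = 86.4: DWL = 1204.026.
Ratio = (86.4/44)² = 3.856.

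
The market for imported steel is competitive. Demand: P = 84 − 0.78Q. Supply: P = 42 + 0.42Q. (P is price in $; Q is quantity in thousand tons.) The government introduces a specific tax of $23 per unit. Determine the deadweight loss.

$220.42 thousand

Competitive equilibrium: 84 − 0.78Q = 42 + 0.42Q → Q* = 35, P* = 56.7.
With the tax, the buyer price exceeds the seller price by 23: (84 − 0.78Q) − (42 + 0.42Q) = 23 → Q' = 15.8333.
ΔQ = 35 − 15.8333 = 19.1667; the wedge equals the tax, 23.
DWL = ½ × 19.1667 × 23 = $220.42 thousand.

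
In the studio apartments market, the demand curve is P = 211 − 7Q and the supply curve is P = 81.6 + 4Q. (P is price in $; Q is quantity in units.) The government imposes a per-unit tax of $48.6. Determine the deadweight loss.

Competitive equilibrium: 211 − 7Q = 81.6 + 4Q → Q* = 11.7636, P* = 128.6545.
With the tax, the buyer price exceeds the seller price by 48.6: (211 − 7Q) − (81.6 + 4Q) = 48.6 → Q' = 7.3455.
ΔQ = 11.7636 − 7.3455 = 4.4181; the wedge equals the tax, 48.6.
DWL = ½ × 4.4181 × 48.6 = $107.36.

$107.36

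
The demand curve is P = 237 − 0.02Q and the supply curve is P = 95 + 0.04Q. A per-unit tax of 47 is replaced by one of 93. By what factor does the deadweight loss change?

Competitive equilibrium: 237 − 0.02Q = 95 + 0.04Q → Q* = 2366.6667, P* = 189.6667.
For a per-unit tax t: ΔQ = t/0.06, so DWL = ½·t·(t/0.06) = t²/0.12.
At t = 47: DWL = 18408.333. At t = 93: DWL = 72075.
Ratio = (93/47)² = 3.915.

3.915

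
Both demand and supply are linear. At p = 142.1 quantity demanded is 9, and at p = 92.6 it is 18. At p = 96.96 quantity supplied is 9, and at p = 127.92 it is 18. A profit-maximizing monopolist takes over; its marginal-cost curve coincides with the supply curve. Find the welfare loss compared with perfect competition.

Demand slope = (92.6 − 142.1)/(18 − 9) = −5.5, so p = 191.6 − 5.5q.
Supply slope = (127.92 − 96.96)/(18 − 9) = 3.44, so p = 66 + 3.44q.
Competitive equilibrium: 191.6 − 5.5q = 66 + 3.44q → q* = 14.0492, p* = 114.3293.
Marginal revenue: MR = 191.6 − 11q. Set MR = MC: 191.6 − 11q = 66 + 3.44q → q_m = 8.6981.
Price p_m = 191.6 − 5.5·8.6981 = 143.7605; MC(q_m) = 66 + 3.44·8.6981 = 95.9215.
Competitive q* = 14.0492, so Δq = 5.3511; wedge = 143.7605 − 95.9215 = 47.839.
The triangle = ½ × 5.3511 × 47.839 = 128.

128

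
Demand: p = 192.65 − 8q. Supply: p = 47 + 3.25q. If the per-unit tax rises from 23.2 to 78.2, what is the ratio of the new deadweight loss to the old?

11.362

Competitive equilibrium: 192.65 − 8q = 47 + 3.25q → q* = 12.9467, p* = 89.0767.
For a per-unit tax t: Δq = t/11.25, so DWL = ½·t·(t/11.25) = t²/22.5.
At t = 23.2: DWL = 23.922. At t = 78.2: DWL = 271.788.
Ratio = (78.2/23.2)² = 11.362.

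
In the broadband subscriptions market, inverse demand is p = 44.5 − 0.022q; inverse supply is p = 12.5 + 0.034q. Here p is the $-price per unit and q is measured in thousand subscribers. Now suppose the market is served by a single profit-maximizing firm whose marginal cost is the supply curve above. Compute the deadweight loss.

Competitive equilibrium: 44.5 − 0.022q = 12.5 + 0.034q → q* = 571.42857, p* = 31.92857.
Marginal revenue: MR = 44.5 − 0.044q. Set MR = MC: 44.5 − 0.044q = 12.5 + 0.034q → q_m = 410.25641.
Price p_m = 44.5 − 0.022·410.25641 = 35.47436; MC(q_m) = 12.5 + 0.034·410.25641 = 26.44872.
Competitive q* = 571.42857, so Δq = 161.17216; wedge = 35.47436 − 26.44872 = 9.02564.
DWL = ½ × 161.17216 × 9.02564 = $727.34 thousand.

$727.34 thousand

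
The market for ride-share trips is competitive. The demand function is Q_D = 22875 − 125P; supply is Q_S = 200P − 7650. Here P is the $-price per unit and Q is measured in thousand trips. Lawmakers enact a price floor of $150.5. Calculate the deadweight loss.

In inverse form: demand P = 183 − 0.008Q, supply P = 38.25 + 0.005Q.
Competitive equilibrium: 183 − 0.008Q = 38.25 + 0.005Q → Q* = 11134.6154, P* = 93.9231.
At the floor P = 150.5, quantity demanded = (183 − 150.5)/0.008 = 4062.5.
Sellers' marginal cost at Q' = 4062.5: 38.25 + 0.005·4062.5 = 58.5625.
ΔQ = 11134.6154 − 4062.5 = 7072.1154; wedge = 150.5 − 58.5625 = 91.9375.
Welfare loss = ½ × 7072.1154 × 91.9375 = $325096.30 thousand.

$325096.30 thousand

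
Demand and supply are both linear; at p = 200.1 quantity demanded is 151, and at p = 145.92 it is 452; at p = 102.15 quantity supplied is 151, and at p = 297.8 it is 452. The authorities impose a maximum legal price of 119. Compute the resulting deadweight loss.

Demand slope = (145.92 − 200.1)/(452 − 151) = −0.18, so p = 227.28 − 0.18q.
Supply slope = (297.8 − 102.15)/(452 − 151) = 0.65, so p = 4 + 0.65q.
Competitive equilibrium: 227.28 − 0.18q = 4 + 0.65q → q* = 269.01205, p* = 178.85783.
At the ceiling p = 119, quantity supplied = (119 − 4)/0.65 = 176.92308.
Willingness to pay at q' = 176.92308: 227.28 − 0.18·176.92308 = 195.43385.
Δq = 269.01205 − 176.92308 = 92.08897; wedge = 195.43385 − 119 = 76.43385.
The triangle = ½ × 92.08897 × 76.43385 = 3519.36.

3519.36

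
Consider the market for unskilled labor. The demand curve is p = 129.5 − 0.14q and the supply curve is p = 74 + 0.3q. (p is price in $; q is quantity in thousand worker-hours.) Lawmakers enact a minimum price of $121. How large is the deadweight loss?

Competitive equilibrium: 129.5 − 0.14q = 74 + 0.3q → q* = 126.1364, p* = 111.8409.
At the floor p = 121, quantity demanded = (129.5 − 121)/0.14 = 60.7143.
Sellers' marginal cost at q' = 60.7143: 74 + 0.3·60.7143 = 92.2143.
Δq = 126.1364 − 60.7143 = 65.4221; wedge = 121 − 92.2143 = 28.7857.
Welfare loss = ½ × 65.4221 × 28.7857 = $941.61 thousand.

$941.61 thousand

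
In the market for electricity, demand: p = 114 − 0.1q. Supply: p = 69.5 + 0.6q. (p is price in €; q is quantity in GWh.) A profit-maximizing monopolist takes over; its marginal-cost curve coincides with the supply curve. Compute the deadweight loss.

€22.10

Competitive equilibrium: 114 − 0.1q = 69.5 + 0.6q → q* = 63.5714, p* = 107.6429.
Marginal revenue: MR = 114 − 0.2q. Set MR = MC: 114 − 0.2q = 69.5 + 0.6q → q_m = 55.625.
Price p_m = 114 − 0.1·55.625 = 108.4375; MC(q_m) = 69.5 + 0.6·55.625 = 102.875.
Competitive q* = 63.5714, so Δq = 7.9464; wedge = 108.4375 − 102.875 = 5.5625.
Deadweight loss = ½ × 7.9464 × 5.5625 = €22.10.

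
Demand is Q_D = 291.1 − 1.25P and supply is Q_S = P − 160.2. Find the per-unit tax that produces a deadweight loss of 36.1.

11.4

In inverse form: demand P = 232.88 − 0.8Q, supply P = 160.2 + Q.
Competitive equilibrium: 232.88 − 0.8Q = 160.2 + Q → Q* = 40.3778, P* = 200.5778.
A tax t gives ΔQ = t/1.8 and wedge t, so DWL = t²/3.6.
t²/3.6 = 36.1 → t² = 129.96 → t = 11.4.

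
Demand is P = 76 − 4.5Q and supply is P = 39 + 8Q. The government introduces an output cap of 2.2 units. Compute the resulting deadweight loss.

3.61

Competitive equilibrium: 76 − 4.5Q = 39 + 8Q → Q* = 2.96, P* = 62.68.
At Q = 2.2: demand price = 76 − 4.5·2.2 = 66.1; supply price = 39 + 8·2.2 = 56.6.
ΔQ = 2.96 − 2.2 = 0.76; wedge = 66.1 − 56.6 = 9.5.
Welfare loss = ½ × 0.76 × 9.5 = 3.61.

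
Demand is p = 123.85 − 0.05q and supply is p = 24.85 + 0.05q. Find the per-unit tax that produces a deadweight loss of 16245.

Competitive equilibrium: 123.85 − 0.05q = 24.85 + 0.05q → q* = 990, p* = 74.35.
A tax t gives Δq = t/0.1 and wedge t, so DWL = t²/0.2.
t²/0.2 = 16245 → t² = 3249 → t = 57.

57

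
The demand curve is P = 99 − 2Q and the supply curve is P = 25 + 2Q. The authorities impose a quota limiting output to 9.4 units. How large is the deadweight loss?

Competitive equilibrium: 99 − 2Q = 25 + 2Q → Q* = 18.5, P* = 62.
At Q = 9.4: demand price = 99 − 2·9.4 = 80.2; supply price = 25 + 2·9.4 = 43.8.
ΔQ = 18.5 − 9.4 = 9.1; wedge = 80.2 − 43.8 = 36.4.
DWL = ½ × 9.1 × 36.4 = 165.62.

165.62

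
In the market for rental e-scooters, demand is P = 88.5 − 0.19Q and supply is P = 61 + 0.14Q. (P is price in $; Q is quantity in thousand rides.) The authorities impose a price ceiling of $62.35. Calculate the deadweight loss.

Competitive equilibrium: 88.5 − 0.19Q = 61 + 0.14Q → Q* = 83.33333, P* = 72.66667.
At the ceiling P = 62.35, quantity supplied = (62.35 − 61)/0.14 = 9.64286.
Willingness to pay at Q' = 9.64286: 88.5 − 0.19·9.64286 = 86.66786.
ΔQ = 83.33333 − 9.64286 = 73.69047; wedge = 86.66786 − 62.35 = 24.31786.
Deadweight loss = ½ × 73.69047 × 24.31786 = $896 thousand.

$896 thousand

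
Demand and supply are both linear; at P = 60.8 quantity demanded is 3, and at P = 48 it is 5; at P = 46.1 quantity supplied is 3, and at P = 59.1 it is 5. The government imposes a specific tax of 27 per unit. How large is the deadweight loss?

Demand slope = (48 − 60.8)/(5 − 3) = −6.4, so P = 80 − 6.4Q.
Supply slope = (59.1 − 46.1)/(5 − 3) = 6.5, so P = 26.6 + 6.5Q.
Competitive equilibrium: 80 − 6.4Q = 26.6 + 6.5Q → Q* = 4.1395, P* = 53.507.
With the tax, the buyer price exceeds the seller price by 27: (80 − 6.4Q) − (26.6 + 6.5Q) = 27 → Q' = 2.0465.
ΔQ = 4.1395 − 2.0465 = 2.093; the wedge equals the tax, 27.
The triangle = ½ × 2.093 × 27 = 28.26.

28.26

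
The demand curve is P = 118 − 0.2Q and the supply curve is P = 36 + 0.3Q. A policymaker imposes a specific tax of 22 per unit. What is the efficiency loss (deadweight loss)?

Competitive equilibrium: 118 − 0.2Q = 36 + 0.3Q → Q* = 164, P* = 85.2.
With the tax, the buyer price exceeds the seller price by 22: (118 − 0.2Q) − (36 + 0.3Q) = 22 → Q' = 120.
ΔQ = 164 − 120 = 44; the wedge equals the tax, 22.
DWL = ½ × 44 × 22 = 484.

484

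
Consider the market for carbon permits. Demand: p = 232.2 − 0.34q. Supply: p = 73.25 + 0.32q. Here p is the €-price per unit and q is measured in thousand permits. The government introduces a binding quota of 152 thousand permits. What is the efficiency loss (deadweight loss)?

€2604.15 thousand

Competitive equilibrium: 232.2 − 0.34q = 73.25 + 0.32q → q* = 240.8333, p* = 150.3167.
At q = 152: demand price = 232.2 − 0.34·152 = 180.52; supply price = 73.25 + 0.32·152 = 121.89.
Δq = 240.8333 − 152 = 88.8333; wedge = 180.52 − 121.89 = 58.63.
DWL = ½ × 88.8333 × 58.63 = €2604.15 thousand.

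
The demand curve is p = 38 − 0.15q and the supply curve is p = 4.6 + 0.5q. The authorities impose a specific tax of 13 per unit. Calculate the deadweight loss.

Competitive equilibrium: 38 − 0.15q = 4.6 + 0.5q → q* = 51.3846, p* = 30.2923.
With the tax, the buyer price exceeds the seller price by 13: (38 − 0.15q) − (4.6 + 0.5q) = 13 → q' = 31.3846.
Δq = 51.3846 − 31.3846 = 20; the wedge equals the tax, 13.
Welfare loss = ½ × 20 × 13 = 130.

130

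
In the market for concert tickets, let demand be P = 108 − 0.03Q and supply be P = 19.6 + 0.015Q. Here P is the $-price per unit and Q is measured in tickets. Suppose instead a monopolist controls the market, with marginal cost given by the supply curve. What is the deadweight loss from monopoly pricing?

$13892.55

Competitive equilibrium: 108 − 0.03Q = 19.6 + 0.015Q → Q* = 1964.4444, P* = 49.0667.
Marginal revenue: MR = 108 − 0.06Q. Set MR = MC: 108 − 0.06Q = 19.6 + 0.015Q → Q_m = 1178.6667.
Price P_m = 108 − 0.03·1178.6667 = 72.64; MC(Q_m) = 19.6 + 0.015·1178.6667 = 37.28.
Competitive Q* = 1964.4444, so ΔQ = 785.7777; wedge = 72.64 − 37.28 = 35.36.
Deadweight loss = ½ × 785.7777 × 35.36 = $13892.55.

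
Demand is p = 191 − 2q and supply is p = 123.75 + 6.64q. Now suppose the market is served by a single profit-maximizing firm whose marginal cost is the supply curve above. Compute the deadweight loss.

9.25

Competitive equilibrium: 191 − 2q = 123.75 + 6.64q → q* = 7.7836, p* = 175.4329.
Marginal revenue: MR = 191 − 4q. Set MR = MC: 191 − 4q = 123.75 + 6.64q → q_m = 6.3205.
Price p_m = 191 − 2·6.3205 = 178.359; MC(q_m) = 123.75 + 6.64·6.3205 = 165.7181.
Competitive q* = 7.7836, so Δq = 1.4631; wedge = 178.359 − 165.7181 = 12.6409.
Deadweight loss = ½ × 1.4631 × 12.6409 = 9.25.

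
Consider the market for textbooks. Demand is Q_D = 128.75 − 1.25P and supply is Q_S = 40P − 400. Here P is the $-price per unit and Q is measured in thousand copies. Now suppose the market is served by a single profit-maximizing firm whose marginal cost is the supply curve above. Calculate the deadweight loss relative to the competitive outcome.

In inverse form: demand P = 103 − 0.8Q, supply P = 10 + 0.025Q.
Competitive equilibrium: 103 − 0.8Q = 10 + 0.025Q → Q* = 112.7273, P* = 12.8182.
Marginal revenue: MR = 103 − 1.6Q. Set MR = MC: 103 − 1.6Q = 10 + 0.025Q → Q_m = 57.2308.
Price P_m = 103 − 0.8·57.2308 = 57.2154; MC(Q_m) = 10 + 0.025·57.2308 = 11.4308.
Competitive Q* = 112.7273, so ΔQ = 55.4965; wedge = 57.2154 − 11.4308 = 45.7846.
Deadweight loss = ½ × 55.4965 × 45.7846 = $1270.44 thousand.

$1270.44 thousand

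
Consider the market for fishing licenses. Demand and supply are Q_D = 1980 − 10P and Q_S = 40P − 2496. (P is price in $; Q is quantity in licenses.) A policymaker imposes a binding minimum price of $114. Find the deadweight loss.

$3745.44

In inverse form: demand P = 198 − 0.1Q, supply P = 62.4 + 0.025Q.
Competitive equilibrium: 198 − 0.1Q = 62.4 + 0.025Q → Q* = 1084.8, P* = 89.52.
At the floor P = 114, quantity demanded = (198 − 114)/0.1 = 840.
Sellers' marginal cost at Q' = 840: 62.4 + 0.025·840 = 83.4.
ΔQ = 1084.8 − 840 = 244.8; wedge = 114 − 83.4 = 30.6.
DWL = ½ × 244.8 × 30.6 = $3745.44.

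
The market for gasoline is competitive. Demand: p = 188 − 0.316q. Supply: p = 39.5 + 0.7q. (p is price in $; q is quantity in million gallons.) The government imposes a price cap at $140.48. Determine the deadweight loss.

$1.84 million

Competitive equilibrium: 188 − 0.316q = 39.5 + 0.7q → q* = 146.1614, p* = 141.813.
At the ceiling p = 140.48, quantity supplied = (140.48 − 39.5)/0.7 = 144.2571.
Willingness to pay at q' = 144.2571: 188 − 0.316·144.2571 = 142.4148.
Δq = 146.1614 − 144.2571 = 1.9043; wedge = 142.4148 − 140.48 = 1.9348.
Deadweight loss = ½ × 1.9043 × 1.9348 = $1.84 million.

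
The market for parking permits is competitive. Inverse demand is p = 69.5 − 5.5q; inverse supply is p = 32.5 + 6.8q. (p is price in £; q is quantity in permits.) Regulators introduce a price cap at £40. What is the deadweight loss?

£22.32

Competitive equilibrium: 69.5 − 5.5q = 32.5 + 6.8q → q* = 3.0081, p* = 52.9553.
At the ceiling p = 40, quantity supplied = (40 − 32.5)/6.8 = 1.1029.
Willingness to pay at q' = 1.1029: 69.5 − 5.5·1.1029 = 63.4341.
Δq = 3.0081 − 1.1029 = 1.9052; wedge = 63.4341 − 40 = 23.4341.
DWL = ½ × 1.9052 × 23.4341 = £22.32.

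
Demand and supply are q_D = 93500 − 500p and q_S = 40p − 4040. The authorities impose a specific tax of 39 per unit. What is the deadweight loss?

28166.67

In inverse form: demand p = 187 − 0.002q, supply p = 101 + 0.025q.
Competitive equilibrium: 187 − 0.002q = 101 + 0.025q → q* = 3185.1852, p* = 180.6296.
With the tax, the buyer price exceeds the seller price by 39: (187 − 0.002q) − (101 + 0.025q) = 39 → q' = 1740.7407.
Δq = 3185.1852 − 1740.7407 = 1444.4445; the wedge equals the tax, 39.
Welfare loss = ½ × 1444.4445 × 39 = 28166.67.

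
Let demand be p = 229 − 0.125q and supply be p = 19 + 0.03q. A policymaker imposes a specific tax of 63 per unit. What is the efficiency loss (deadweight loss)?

Competitive equilibrium: 229 − 0.125q = 19 + 0.03q → q* = 1354.8387, p* = 59.6452.
With the tax, the buyer price exceeds the seller price by 63: (229 − 0.125q) − (19 + 0.03q) = 63 → q' = 948.3871.
Δq = 1354.8387 − 948.3871 = 406.4516; the wedge equals the tax, 63.
Deadweight loss = ½ × 406.4516 × 63 = 12803.23.

12803.23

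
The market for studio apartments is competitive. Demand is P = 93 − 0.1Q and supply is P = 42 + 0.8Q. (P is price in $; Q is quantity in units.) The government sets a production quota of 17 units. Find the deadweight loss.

Competitive equilibrium: 93 − 0.1Q = 42 + 0.8Q → Q* = 56.6667, P* = 87.3333.
At Q = 17: demand price = 93 − 0.1·17 = 91.3; supply price = 42 + 0.8·17 = 55.6.
ΔQ = 56.6667 − 17 = 39.6667; wedge = 91.3 − 55.6 = 35.7.
The triangle = ½ × 39.6667 × 35.7 = $708.05.

$708.05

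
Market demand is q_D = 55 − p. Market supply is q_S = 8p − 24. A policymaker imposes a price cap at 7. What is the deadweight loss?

In inverse form: demand p = 55 − q, supply p = 3 + 0.125q.
Competitive equilibrium: 55 − q = 3 + 0.125q → q* = 46.2222, p* = 8.7778.
At the ceiling p = 7, quantity supplied = (7 − 3)/0.125 = 32.
Willingness to pay at q' = 32: 55 − 1·32 = 23.
Δq = 46.2222 − 32 = 14.2222; wedge = 23 − 7 = 16.
Welfare loss = ½ × 14.2222 × 16 = 113.78.

113.78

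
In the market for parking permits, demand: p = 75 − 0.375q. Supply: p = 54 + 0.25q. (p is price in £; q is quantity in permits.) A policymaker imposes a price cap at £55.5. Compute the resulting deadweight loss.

£238.05

Competitive equilibrium: 75 − 0.375q = 54 + 0.25q → q* = 33.6, p* = 62.4.
At the ceiling p = 55.5, quantity supplied = (55.5 − 54)/0.25 = 6.
Willingness to pay at q' = 6: 75 − 0.375·6 = 72.75.
Δq = 33.6 − 6 = 27.6; wedge = 72.75 − 55.5 = 17.25.
Welfare loss = ½ × 27.6 × 17.25 = £238.05.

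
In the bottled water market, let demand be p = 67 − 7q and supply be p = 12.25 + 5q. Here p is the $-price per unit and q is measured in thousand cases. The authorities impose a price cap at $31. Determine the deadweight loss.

Competitive equilibrium: 67 − 7q = 12.25 + 5q → q* = 4.5625, p* = 35.0625.
At the ceiling p = 31, quantity supplied = (31 − 12.25)/5 = 3.75.
Willingness to pay at q' = 3.75: 67 − 7·3.75 = 40.75.
Δq = 4.5625 − 3.75 = 0.8125; wedge = 40.75 − 31 = 9.75.
Deadweight loss = ½ × 0.8125 × 9.75 = $3.96 thousand.

$3.96 thousand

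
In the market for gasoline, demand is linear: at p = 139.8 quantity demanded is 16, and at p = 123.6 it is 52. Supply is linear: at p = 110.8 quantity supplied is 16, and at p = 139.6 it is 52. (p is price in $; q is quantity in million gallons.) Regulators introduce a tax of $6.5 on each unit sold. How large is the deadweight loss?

Demand slope = (123.6 − 139.8)/(52 − 16) = −0.45, so p = 147 − 0.45q.
Supply slope = (139.6 − 110.8)/(52 − 16) = 0.8, so p = 98 + 0.8q.
Competitive equilibrium: 147 − 0.45q = 98 + 0.8q → q* = 39.2, p* = 129.36.
With the tax, the buyer price exceeds the seller price by 6.5: (147 − 0.45q) − (98 + 0.8q) = 6.5 → q' = 34.
Δq = 39.2 − 34 = 5.2; the wedge equals the tax, 6.5.
Deadweight loss = ½ × 5.2 × 6.5 = $16.90 million.

$16.90 million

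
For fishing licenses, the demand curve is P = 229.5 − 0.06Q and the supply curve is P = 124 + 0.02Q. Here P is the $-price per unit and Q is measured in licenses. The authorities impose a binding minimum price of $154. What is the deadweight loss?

Competitive equilibrium: 229.5 − 0.06Q = 124 + 0.02Q → Q* = 1318.75, P* = 150.375.
At the floor P = 154, quantity demanded = (229.5 − 154)/0.06 = 1258.3333.
Sellers' marginal cost at Q' = 1258.3333: 124 + 0.02·1258.3333 = 149.1667.
ΔQ = 1318.75 − 1258.3333 = 60.4167; wedge = 154 − 149.1667 = 4.8333.
DWL = ½ × 60.4167 × 4.8333 = $146.01.

$146.01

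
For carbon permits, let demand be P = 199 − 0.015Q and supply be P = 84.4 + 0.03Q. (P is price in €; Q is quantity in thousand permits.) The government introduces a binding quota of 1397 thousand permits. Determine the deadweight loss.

Competitive equilibrium: 199 − 0.015Q = 84.4 + 0.03Q → Q* = 2546.6667, P* = 160.8.
At Q = 1397: demand price = 199 − 0.015·1397 = 178.045; supply price = 84.4 + 0.03·1397 = 126.31.
ΔQ = 2546.6667 − 1397 = 1149.6667; wedge = 178.045 − 126.31 = 51.735.
Welfare loss = ½ × 1149.6667 × 51.735 = €29739 thousand.

€29739 thousand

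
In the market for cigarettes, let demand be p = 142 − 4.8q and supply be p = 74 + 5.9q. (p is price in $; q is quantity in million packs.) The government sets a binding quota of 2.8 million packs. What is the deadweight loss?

$67.62 million

Competitive equilibrium: 142 − 4.8q = 74 + 5.9q → q* = 6.3551, p* = 111.4953.
At q = 2.8: demand price = 142 − 4.8·2.8 = 128.56; supply price = 74 + 5.9·2.8 = 90.52.
Δq = 6.3551 − 2.8 = 3.5551; wedge = 128.56 − 90.52 = 38.04.
Welfare loss = ½ × 3.5551 × 38.04 = $67.62 million.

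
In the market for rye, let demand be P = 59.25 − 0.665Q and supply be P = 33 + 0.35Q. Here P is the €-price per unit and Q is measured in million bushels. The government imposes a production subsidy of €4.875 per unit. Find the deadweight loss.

Competitive equilibrium: 59.25 − 0.665Q = 33 + 0.35Q → Q* = 25.8621, P* = 42.0517.
The subsidy lowers effective supply by 4.875: P = 28.125 + 0.35Q.
New quantity: 59.25 − 0.665Q = 28.125 + 0.35Q → Q' = 30.665.
Overproduction ΔQ = 30.665 − 25.8621 = 4.8029; wedge = subsidy = 4.875.
The triangle = ½ × 4.8029 × 4.875 = €11.71 million.

€11.71 million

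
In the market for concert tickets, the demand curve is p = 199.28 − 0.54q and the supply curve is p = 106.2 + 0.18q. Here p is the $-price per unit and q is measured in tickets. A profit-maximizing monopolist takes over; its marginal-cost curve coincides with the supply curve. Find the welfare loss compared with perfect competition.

Competitive equilibrium: 199.28 − 0.54q = 106.2 + 0.18q → q* = 129.2778, p* = 129.47.
Marginal revenue: MR = 199.28 − 1.08q. Set MR = MC: 199.28 − 1.08q = 106.2 + 0.18q → q_m = 73.873.
Price p_m = 199.28 − 0.54·73.873 = 159.3886; MC(q_m) = 106.2 + 0.18·73.873 = 119.4971.
Competitive q* = 129.2778, so Δq = 55.4048; wedge = 159.3886 − 119.4971 = 39.8915.
Welfare loss = ½ × 55.4048 × 39.8915 = $1105.09.

$1105.09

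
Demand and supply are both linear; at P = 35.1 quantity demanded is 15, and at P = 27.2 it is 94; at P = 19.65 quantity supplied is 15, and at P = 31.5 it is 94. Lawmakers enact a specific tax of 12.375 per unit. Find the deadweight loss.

Demand slope = (27.2 − 35.1)/(94 − 15) = −0.1, so P = 36.6 − 0.1Q.
Supply slope = (31.5 − 19.65)/(94 − 15) = 0.15, so P = 17.4 + 0.15Q.
Competitive equilibrium: 36.6 − 0.1Q = 17.4 + 0.15Q → Q* = 76.8, P* = 28.92.
With the tax, the buyer price exceeds the seller price by 12.375: (36.6 − 0.1Q) − (17.4 + 0.15Q) = 12.375 → Q' = 27.3.
ΔQ = 76.8 − 27.3 = 49.5; the wedge equals the tax, 12.375.
Deadweight loss = ½ × 49.5 × 12.375 = 306.28.

306.28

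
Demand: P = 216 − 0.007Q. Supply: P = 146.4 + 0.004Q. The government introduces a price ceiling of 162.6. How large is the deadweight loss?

28522.84

Competitive equilibrium: 216 − 0.007Q = 146.4 + 0.004Q → Q* = 6327.2727, P* = 171.7091.
At the ceiling P = 162.6, quantity supplied = (162.6 − 146.4)/0.004 = 4050.
Willingness to pay at Q' = 4050: 216 − 0.007·4050 = 187.65.
ΔQ = 6327.2727 − 4050 = 2277.2727; wedge = 187.65 − 162.6 = 25.05.
DWL = ½ × 2277.2727 × 25.05 = 28522.84.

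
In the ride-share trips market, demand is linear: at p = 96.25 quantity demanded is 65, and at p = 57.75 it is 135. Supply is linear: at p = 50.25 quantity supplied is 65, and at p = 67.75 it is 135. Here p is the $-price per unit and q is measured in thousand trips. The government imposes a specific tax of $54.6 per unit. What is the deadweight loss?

Demand slope = (57.75 − 96.25)/(135 − 65) = −0.55, so p = 132 − 0.55q.
Supply slope = (67.75 − 50.25)/(135 − 65) = 0.25, so p = 34 + 0.25q.
Competitive equilibrium: 132 − 0.55q = 34 + 0.25q → q* = 122.5, p* = 64.625.
With the tax, the buyer price exceeds the seller price by 54.6: (132 − 0.55q) − (34 + 0.25q) = 54.6 → q' = 54.25.
Δq = 122.5 − 54.25 = 68.25; the wedge equals the tax, 54.6.
DWL = ½ × 68.25 × 54.6 = $1863.225 thousand.

$1863.225 thousand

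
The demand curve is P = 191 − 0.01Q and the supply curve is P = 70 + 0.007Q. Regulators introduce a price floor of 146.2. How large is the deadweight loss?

59136.05

Competitive equilibrium: 191 − 0.01Q = 70 + 0.007Q → Q* = 7117.6471, P* = 119.8235.
At the floor P = 146.2, quantity demanded = (191 − 146.2)/0.01 = 4480.
Sellers' marginal cost at Q' = 4480: 70 + 0.007·4480 = 101.36.
ΔQ = 7117.6471 − 4480 = 2637.6471; wedge = 146.2 − 101.36 = 44.84.
Deadweight loss = ½ × 2637.6471 × 44.84 = 59136.05.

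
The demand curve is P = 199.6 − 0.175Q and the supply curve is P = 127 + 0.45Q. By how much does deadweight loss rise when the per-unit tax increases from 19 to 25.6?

235.488

Competitive equilibrium: 199.6 − 0.175Q = 127 + 0.45Q → Q* = 116.16, P* = 179.272.
For a per-unit tax t: ΔQ = t/0.625, so DWL = ½·t·(t/0.625) = t²/1.25.
At t = 19: DWL = 288.8. At t = 25.6: DWL = 524.288.
Increase = 524.288 − 288.8 = 235.488.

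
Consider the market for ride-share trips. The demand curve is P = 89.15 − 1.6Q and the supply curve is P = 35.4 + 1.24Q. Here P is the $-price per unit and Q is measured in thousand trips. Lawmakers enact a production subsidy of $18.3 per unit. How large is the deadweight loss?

$58.96 thousand

Competitive equilibrium: 89.15 − 1.6Q = 35.4 + 1.24Q → Q* = 18.9261, P* = 58.8683.
The subsidy lowers effective supply by 18.3: P = 17.1 + 1.24Q.
New quantity: 89.15 − 1.6Q = 17.1 + 1.24Q → Q' = 25.3697.
Overproduction ΔQ = 25.3697 − 18.9261 = 6.4436; wedge = subsidy = 18.3.
DWL = ½ × 6.4436 × 18.3 = $58.96 thousand.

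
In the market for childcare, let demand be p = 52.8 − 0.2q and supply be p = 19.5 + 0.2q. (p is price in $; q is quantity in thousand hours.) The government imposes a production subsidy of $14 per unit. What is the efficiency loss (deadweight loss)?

$245 thousand

Competitive equilibrium: 52.8 − 0.2q = 19.5 + 0.2q → q* = 83.25, p* = 36.15.
The subsidy lowers effective supply by 14: p = 5.5 + 0.2q.
New quantity: 52.8 − 0.2q = 5.5 + 0.2q → q' = 118.25.
Overproduction Δq = 118.25 − 83.25 = 35; wedge = subsidy = 14.
Deadweight loss = ½ × 35 × 14 = $245 thousand.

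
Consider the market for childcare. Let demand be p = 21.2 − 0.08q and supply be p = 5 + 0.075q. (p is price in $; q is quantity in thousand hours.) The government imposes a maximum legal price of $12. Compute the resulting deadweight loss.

Competitive equilibrium: 21.2 − 0.08q = 5 + 0.075q → q* = 104.5161, p* = 12.8387.
At the ceiling p = 12, quantity supplied = (12 − 5)/0.075 = 93.3333.
Willingness to pay at q' = 93.3333: 21.2 − 0.08·93.3333 = 13.7333.
Δq = 104.5161 − 93.3333 = 11.1828; wedge = 13.7333 − 12 = 1.7333.
Welfare loss = ½ × 11.1828 × 1.7333 = $9.69 thousand.

$9.69 thousand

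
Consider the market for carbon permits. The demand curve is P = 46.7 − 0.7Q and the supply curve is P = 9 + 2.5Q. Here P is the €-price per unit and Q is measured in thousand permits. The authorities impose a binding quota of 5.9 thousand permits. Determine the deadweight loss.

Competitive equilibrium: 46.7 − 0.7Q = 9 + 2.5Q → Q* = 11.7813, P* = 38.4531.
At Q = 5.9: demand price = 46.7 − 0.7·5.9 = 42.57; supply price = 9 + 2.5·5.9 = 23.75.
ΔQ = 11.7813 − 5.9 = 5.8813; wedge = 42.57 − 23.75 = 18.82.
The triangle = ½ × 5.8813 × 18.82 = €55.34 thousand.

€55.34 thousand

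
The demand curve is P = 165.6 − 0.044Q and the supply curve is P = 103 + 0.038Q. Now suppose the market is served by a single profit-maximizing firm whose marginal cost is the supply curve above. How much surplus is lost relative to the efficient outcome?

Competitive equilibrium: 165.6 − 0.044Q = 103 + 0.038Q → Q* = 763.4146, P* = 132.0098.
Marginal revenue: MR = 165.6 − 0.088Q. Set MR = MC: 165.6 − 0.088Q = 103 + 0.038Q → Q_m = 496.8254.
Price P_m = 165.6 − 0.044·496.8254 = 143.7397; MC(Q_m) = 103 + 0.038·496.8254 = 121.8794.
Competitive Q* = 763.4146, so ΔQ = 266.5892; wedge = 143.7397 − 121.8794 = 21.8603.
The triangle = ½ × 266.5892 × 21.8603 = 2913.86.

2913.86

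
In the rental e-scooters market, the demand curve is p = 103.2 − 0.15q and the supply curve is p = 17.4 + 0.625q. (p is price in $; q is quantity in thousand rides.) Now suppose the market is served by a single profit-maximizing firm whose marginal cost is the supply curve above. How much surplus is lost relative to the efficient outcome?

$124.89 thousand

Competitive equilibrium: 103.2 − 0.15q = 17.4 + 0.625q → q* = 110.7097, p* = 86.5935.
Marginal revenue: MR = 103.2 − 0.3q. Set MR = MC: 103.2 − 0.3q = 17.4 + 0.625q → q_m = 92.7568.
Price p_m = 103.2 − 0.15·92.7568 = 89.2865; MC(q_m) = 17.4 + 0.625·92.7568 = 75.373.
Competitive q* = 110.7097, so Δq = 17.9529; wedge = 89.2865 − 75.373 = 13.9135.
DWL = ½ × 17.9529 × 13.9135 = $124.89 thousand.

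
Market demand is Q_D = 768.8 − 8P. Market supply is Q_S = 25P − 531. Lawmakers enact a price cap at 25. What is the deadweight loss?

In inverse form: demand P = 96.1 − 0.125Q, supply P = 21.24 + 0.04Q.
Competitive equilibrium: 96.1 − 0.125Q = 21.24 + 0.04Q → Q* = 453.697, P* = 39.3879.
At the ceiling P = 25, quantity supplied = (25 − 21.24)/0.04 = 94.
Willingness to pay at Q' = 94: 96.1 − 0.125·94 = 84.35.
ΔQ = 453.697 − 94 = 359.697; wedge = 84.35 − 25 = 59.35.
The triangle = ½ × 359.697 × 59.35 = 10674.01.

10674.01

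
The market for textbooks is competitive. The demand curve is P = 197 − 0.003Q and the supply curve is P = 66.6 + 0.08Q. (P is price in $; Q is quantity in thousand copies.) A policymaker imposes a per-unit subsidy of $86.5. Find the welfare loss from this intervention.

Competitive equilibrium: 197 − 0.003Q = 66.6 + 0.08Q → Q* = 1571.0843, P* = 192.2867.
The subsidy lowers effective supply by 86.5: P = 0.08Q − 19.9.
New quantity: 197 − 0.003Q = 0.08Q − 19.9 → Q' = 2613.253.
Overproduction ΔQ = 2613.253 − 1571.0843 = 1042.1687; wedge = subsidy = 86.5.
Welfare loss = ½ × 1042.1687 × 86.5 = $45073.80 thousand.

$45073.80 thousand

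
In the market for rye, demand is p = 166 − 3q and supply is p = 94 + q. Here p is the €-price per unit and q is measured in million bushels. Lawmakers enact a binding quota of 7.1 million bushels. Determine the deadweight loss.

Competitive equilibrium: 166 − 3q = 94 + q → q* = 18, p* = 112.
At q = 7.1: demand price = 166 − 3·7.1 = 144.7; supply price = 94 + 1·7.1 = 101.1.
Δq = 18 − 7.1 = 10.9; wedge = 144.7 − 101.1 = 43.6.
Welfare loss = ½ × 10.9 × 43.6 = €237.62 million.

€237.62 million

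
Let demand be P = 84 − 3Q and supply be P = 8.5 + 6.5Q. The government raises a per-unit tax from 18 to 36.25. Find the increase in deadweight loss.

Competitive equilibrium: 84 − 3Q = 8.5 + 6.5Q → Q* = 7.9474, P* = 60.1579.
For a per-unit tax t: ΔQ = t/9.5, so DWL = ½·t·(t/9.5) = t²/19.
At t = 18: DWL = 17.053. At t = 36.25: DWL = 69.161.
Increase = 69.161 − 17.053 = 52.11.

52.11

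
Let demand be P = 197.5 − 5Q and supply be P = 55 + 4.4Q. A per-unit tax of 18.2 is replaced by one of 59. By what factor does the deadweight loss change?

Competitive equilibrium: 197.5 − 5Q = 55 + 4.4Q → Q* = 15.1596, P* = 121.7021.
For a per-unit tax t: ΔQ = t/9.4, so DWL = ½·t·(t/9.4) = t²/18.8.
At t = 18.2: DWL = 17.619. At t = 59: DWL = 185.160.
Ratio = (59/18.2)² = 10.509.

10.509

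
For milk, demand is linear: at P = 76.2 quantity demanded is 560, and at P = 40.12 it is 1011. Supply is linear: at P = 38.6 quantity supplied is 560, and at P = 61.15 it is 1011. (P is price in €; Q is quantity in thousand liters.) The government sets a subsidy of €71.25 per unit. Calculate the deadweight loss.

Demand slope = (40.12 − 76.2)/(1011 − 560) = −0.08, so P = 121 − 0.08Q.
Supply slope = (61.15 − 38.6)/(1011 − 560) = 0.05, so P = 10.6 + 0.05Q.
Competitive equilibrium: 121 − 0.08Q = 10.6 + 0.05Q → Q* = 849.2308, P* = 53.0615.
The subsidy lowers effective supply by 71.25: P = 0.05Q − 60.65.
New quantity: 121 − 0.08Q = 0.05Q − 60.65 → Q' = 1397.3077.
Overproduction ΔQ = 1397.3077 − 849.2308 = 548.0769; wedge = subsidy = 71.25.
Deadweight loss = ½ × 548.0769 × 71.25 = €19525.24 thousand.

€19525.24 thousand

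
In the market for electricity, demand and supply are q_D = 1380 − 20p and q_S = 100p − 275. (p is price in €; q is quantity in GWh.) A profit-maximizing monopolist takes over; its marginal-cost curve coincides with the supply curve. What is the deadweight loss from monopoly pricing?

In inverse form: demand p = 69 − 0.05q, supply p = 2.75 + 0.01q.
Competitive equilibrium: 69 − 0.05q = 2.75 + 0.01q → q* = 1104.166667, p* = 13.791667.
Marginal revenue: MR = 69 − 0.1q. Set MR = MC: 69 − 0.1q = 2.75 + 0.01q → q_m = 602.272727.
Price p_m = 69 − 0.05·602.272727 = 38.886364; MC(q_m) = 2.75 + 0.01·602.272727 = 8.772727.
Competitive q* = 1104.166667, so Δq = 501.89394; wedge = 38.886364 − 8.772727 = 30.113637.
Welfare loss = ½ × 501.89394 × 30.113637 = €7556.93.

€7556.93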